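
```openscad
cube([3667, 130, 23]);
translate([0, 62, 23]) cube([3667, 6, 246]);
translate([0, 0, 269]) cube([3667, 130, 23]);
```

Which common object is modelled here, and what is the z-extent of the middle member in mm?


An I-beam. The web height is 246 mm.

Two wide flanges with a thin centred web — an I-beam. Overall 292 mm minus two 23 mm flanges gives a web of 292 − 2·23 = 246 mm.


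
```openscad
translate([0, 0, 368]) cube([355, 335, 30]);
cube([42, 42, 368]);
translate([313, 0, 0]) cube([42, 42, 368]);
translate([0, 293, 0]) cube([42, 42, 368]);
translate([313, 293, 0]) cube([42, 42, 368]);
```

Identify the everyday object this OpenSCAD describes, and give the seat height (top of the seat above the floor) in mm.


A stool. The seat height is 398 mm.

A 355×335×30 slab at z = 368 on four corner posts — a stool. The seat top is 368 + 30 = 398 mm.


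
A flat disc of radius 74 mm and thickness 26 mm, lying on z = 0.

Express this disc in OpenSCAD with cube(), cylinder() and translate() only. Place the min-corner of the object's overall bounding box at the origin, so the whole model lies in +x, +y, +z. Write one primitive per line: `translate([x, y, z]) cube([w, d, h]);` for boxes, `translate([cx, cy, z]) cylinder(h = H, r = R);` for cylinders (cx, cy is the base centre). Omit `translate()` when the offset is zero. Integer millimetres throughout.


translate([74, 74, 0]) cylinder(h = 26, r = 74);


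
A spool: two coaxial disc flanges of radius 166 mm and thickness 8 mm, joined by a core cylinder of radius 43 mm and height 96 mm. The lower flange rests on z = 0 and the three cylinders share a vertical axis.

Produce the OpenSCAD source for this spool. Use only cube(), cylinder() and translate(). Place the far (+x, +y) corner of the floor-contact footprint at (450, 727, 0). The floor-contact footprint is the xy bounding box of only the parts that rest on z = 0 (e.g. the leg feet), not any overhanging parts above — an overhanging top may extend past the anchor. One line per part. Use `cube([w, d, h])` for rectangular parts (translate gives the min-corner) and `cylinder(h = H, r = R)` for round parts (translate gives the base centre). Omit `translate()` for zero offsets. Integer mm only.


translate([284, 561, 0]) cylinder(h = 8, r = 166);
translate([284, 561, 8]) cylinder(h = 96, r = 43);
translate([284, 561, 104]) cylinder(h = 8, r = 166);


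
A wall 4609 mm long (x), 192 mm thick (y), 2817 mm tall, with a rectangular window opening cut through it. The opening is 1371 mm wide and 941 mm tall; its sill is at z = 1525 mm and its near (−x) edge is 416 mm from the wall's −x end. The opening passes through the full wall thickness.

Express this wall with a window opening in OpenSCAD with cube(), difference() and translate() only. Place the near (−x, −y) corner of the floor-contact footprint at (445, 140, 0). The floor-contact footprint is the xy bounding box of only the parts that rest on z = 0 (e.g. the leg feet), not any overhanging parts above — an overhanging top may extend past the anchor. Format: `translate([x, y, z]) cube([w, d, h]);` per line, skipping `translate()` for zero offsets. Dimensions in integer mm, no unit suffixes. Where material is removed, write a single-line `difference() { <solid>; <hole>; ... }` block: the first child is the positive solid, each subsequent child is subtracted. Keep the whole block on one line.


difference() { translate([445, 140, 0]) cube([4609, 192, 2817]); translate([861, 140, 1525]) cube([1371, 192, 941]); }


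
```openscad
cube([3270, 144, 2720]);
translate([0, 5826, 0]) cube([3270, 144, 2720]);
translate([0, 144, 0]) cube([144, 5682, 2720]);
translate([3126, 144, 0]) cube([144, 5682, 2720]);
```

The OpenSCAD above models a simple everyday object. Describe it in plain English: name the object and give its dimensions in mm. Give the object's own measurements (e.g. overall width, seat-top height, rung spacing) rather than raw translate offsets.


The wall frame of a small rectangular building: four walls, each 2720 mm tall and 144 mm thick, enclosing a footprint 3270 mm (x) by 5970 mm (y) outside-to-outside, with no floor or roof. The front and back walls (the −y and +y sides) span the full width; the two side walls fit between them.


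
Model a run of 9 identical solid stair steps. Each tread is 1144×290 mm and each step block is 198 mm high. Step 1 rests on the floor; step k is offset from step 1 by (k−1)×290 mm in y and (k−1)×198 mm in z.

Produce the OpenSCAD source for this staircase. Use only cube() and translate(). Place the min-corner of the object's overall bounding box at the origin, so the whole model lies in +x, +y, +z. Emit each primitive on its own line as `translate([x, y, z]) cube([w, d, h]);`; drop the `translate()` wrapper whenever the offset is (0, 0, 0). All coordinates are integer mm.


cube([1144, 290, 198]);
translate([0, 290, 198]) cube([1144, 290, 198]);
translate([0, 580, 396]) cube([1144, 290, 198]);
translate([0, 870, 594]) cube([1144, 290, 198]);
translate([0, 1160, 792]) cube([1144, 290, 198]);
translate([0, 1450, 990]) cube([1144, 290, 198]);
translate([0, 1740, 1188]) cube([1144, 290, 198]);
translate([0, 2030, 1386]) cube([1144, 290, 198]);
translate([0, 2320, 1584]) cube([1144, 290, 198]);


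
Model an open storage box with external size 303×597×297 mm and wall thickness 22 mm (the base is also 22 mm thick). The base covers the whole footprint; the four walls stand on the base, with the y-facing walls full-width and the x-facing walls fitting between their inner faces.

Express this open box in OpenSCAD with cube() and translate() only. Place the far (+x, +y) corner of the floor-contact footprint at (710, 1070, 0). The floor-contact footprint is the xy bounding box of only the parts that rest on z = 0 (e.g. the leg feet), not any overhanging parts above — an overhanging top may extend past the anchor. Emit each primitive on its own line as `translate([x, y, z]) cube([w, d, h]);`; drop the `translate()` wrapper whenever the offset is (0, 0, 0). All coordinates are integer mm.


translate([407, 473, 0]) cube([303, 597, 22]);
translate([407, 473, 22]) cube([303, 22, 275]);
translate([407, 1048, 22]) cube([303, 22, 275]);
translate([407, 495, 22]) cube([22, 553, 275]);
translate([688, 495, 22]) cube([22, 553, 275]);


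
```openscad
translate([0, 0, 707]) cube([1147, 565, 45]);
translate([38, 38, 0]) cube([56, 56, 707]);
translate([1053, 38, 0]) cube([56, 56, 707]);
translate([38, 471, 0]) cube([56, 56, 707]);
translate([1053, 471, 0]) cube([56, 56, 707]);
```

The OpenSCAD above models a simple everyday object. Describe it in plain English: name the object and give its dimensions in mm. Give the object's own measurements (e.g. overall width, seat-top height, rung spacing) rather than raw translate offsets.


A rectangular dining table. The top is 1147×565×45 mm with its upper surface at z = 752 mm. It stands on four 56×56 mm square legs, each inset 38 mm from the nearest pair of top edges, running from the floor to the underside of the top.


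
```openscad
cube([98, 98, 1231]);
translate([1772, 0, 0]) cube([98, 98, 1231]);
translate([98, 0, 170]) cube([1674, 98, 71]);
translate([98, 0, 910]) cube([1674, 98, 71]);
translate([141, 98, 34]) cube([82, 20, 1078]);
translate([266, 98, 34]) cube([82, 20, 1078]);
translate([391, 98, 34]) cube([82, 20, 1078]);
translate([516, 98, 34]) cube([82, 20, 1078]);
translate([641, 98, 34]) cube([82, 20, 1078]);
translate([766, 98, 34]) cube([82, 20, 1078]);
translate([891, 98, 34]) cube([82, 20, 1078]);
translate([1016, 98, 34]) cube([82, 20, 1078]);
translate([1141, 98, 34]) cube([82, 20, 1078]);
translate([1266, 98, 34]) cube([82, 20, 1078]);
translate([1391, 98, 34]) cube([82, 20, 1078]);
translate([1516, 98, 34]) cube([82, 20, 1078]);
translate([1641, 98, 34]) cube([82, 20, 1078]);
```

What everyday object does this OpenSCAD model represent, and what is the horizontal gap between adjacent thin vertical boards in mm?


A fence section. The picket gap is 43 mm.

Two posts, two rails, 13 pickets — a fence section. Span 1674 mm holds 13 pickets of 82 mm with 14 equal gaps: ⌊(1674 − 13·82) / 14⌋ = 43 mm.


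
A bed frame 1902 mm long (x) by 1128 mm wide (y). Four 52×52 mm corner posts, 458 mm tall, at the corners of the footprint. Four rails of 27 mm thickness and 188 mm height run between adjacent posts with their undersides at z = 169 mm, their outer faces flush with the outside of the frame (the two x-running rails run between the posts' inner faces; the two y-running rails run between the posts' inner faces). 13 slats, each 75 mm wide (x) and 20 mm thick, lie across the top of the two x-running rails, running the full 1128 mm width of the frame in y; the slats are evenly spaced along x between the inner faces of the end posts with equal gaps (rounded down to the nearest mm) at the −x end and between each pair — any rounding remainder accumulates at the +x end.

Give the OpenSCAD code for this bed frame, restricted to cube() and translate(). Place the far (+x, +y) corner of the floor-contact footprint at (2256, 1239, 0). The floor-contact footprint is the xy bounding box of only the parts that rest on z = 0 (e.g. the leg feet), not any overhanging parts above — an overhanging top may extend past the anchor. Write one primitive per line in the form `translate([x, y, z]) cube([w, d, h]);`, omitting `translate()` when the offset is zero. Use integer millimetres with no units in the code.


translate([354, 111, 0]) cube([52, 52, 458]);
translate([354, 1187, 0]) cube([52, 52, 458]);
translate([2204, 111, 0]) cube([52, 52, 458]);
translate([2204, 1187, 0]) cube([52, 52, 458]);
translate([406, 111, 169]) cube([1798, 27, 188]);
translate([406, 1212, 169]) cube([1798, 27, 188]);
translate([354, 163, 169]) cube([27, 1024, 188]);
translate([2229, 163, 169]) cube([27, 1024, 188]);
translate([464, 111, 357]) cube([75, 1128, 20]);
translate([597, 111, 357]) cube([75, 1128, 20]);
translate([730, 111, 357]) cube([75, 1128, 20]);
translate([863, 111, 357]) cube([75, 1128, 20]);
translate([996, 111, 357]) cube([75, 1128, 20]);
translate([1129, 111, 357]) cube([75, 1128, 20]);
translate([1262, 111, 357]) cube([75, 1128, 20]);
translate([1395, 111, 357]) cube([75, 1128, 20]);
translate([1528, 111, 357]) cube([75, 1128, 20]);
translate([1661, 111, 357]) cube([75, 1128, 20]);
translate([1794, 111, 357]) cube([75, 1128, 20]);
translate([1927, 111, 357]) cube([75, 1128, 20]);
translate([2060, 111, 357]) cube([75, 1128, 20]);


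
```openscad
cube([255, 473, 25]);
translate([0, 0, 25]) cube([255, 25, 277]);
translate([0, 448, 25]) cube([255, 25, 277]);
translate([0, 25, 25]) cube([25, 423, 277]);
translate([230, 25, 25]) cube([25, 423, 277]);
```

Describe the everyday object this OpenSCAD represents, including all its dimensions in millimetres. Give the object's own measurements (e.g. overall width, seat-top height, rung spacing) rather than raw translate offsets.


An open-topped rectangular box: outside dimensions 255×473×302 mm, with a uniform wall and base thickness of 25 mm. The base is a full 255×473 slab on the floor; four walls sit on top of the base. The front and back walls (the −y and +y sides) span the full width; the two side walls fit between them.


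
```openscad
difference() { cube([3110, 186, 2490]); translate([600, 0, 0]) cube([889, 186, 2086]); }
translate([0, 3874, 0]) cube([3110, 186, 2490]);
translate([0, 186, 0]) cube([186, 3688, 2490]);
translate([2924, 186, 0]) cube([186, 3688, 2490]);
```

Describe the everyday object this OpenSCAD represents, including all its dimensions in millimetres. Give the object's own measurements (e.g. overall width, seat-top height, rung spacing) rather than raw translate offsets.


A single room: four walls, each 2490 mm tall and 186 mm thick, enclosing an outside footprint 3110×4060 mm (x × y), no floor or roof. The front and back walls (−y and +y sides) run the full x-width; the side walls fit between their inner faces. A door opening 889 mm wide and 2086 mm tall is cut through the front wall from the floor up, its −x edge 600 mm from the wall's −x end.


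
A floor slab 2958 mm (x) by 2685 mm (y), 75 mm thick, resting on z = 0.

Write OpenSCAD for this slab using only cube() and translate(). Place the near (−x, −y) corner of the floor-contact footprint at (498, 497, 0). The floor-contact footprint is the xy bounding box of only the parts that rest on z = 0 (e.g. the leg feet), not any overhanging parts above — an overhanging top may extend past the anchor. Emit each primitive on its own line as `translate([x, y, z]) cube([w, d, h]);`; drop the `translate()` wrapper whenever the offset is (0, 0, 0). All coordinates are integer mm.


translate([498, 497, 0]) cube([2958, 2685, 75]);


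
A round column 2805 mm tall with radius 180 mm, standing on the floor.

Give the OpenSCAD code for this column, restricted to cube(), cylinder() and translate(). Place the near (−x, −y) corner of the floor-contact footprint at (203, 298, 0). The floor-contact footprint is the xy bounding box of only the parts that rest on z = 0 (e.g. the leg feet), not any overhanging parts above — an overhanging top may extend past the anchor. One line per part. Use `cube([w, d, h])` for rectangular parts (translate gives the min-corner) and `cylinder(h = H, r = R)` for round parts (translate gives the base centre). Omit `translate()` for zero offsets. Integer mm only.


translate([383, 478, 0]) cylinder(h = 2805, r = 180);


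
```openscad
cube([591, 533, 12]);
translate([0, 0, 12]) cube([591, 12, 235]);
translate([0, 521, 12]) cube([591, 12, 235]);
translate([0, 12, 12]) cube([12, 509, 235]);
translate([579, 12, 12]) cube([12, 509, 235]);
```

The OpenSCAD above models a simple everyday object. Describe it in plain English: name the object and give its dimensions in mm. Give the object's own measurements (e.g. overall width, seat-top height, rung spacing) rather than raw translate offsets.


An open-topped rectangular box: outside dimensions 591×533×247 mm, with a uniform wall and base thickness of 12 mm. The base is a full 591×533 slab on the floor; four walls sit on top of the base. The front and back walls (the −y and +y sides) span the full width; the two side walls fit between them.


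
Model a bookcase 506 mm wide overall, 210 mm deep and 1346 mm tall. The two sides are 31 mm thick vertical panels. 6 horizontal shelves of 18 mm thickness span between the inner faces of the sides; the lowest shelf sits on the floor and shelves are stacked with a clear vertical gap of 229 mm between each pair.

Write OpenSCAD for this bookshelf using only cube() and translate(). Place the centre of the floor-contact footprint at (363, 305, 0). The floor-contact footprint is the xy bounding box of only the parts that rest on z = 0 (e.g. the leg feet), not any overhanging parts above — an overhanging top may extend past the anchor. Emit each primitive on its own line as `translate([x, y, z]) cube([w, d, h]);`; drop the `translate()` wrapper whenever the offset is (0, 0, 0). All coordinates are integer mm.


translate([110, 200, 0]) cube([31, 210, 1346]);
translate([585, 200, 0]) cube([31, 210, 1346]);
translate([141, 200, 0]) cube([444, 210, 18]);
translate([141, 200, 247]) cube([444, 210, 18]);
translate([141, 200, 494]) cube([444, 210, 18]);
translate([141, 200, 741]) cube([444, 210, 18]);
translate([141, 200, 988]) cube([444, 210, 18]);
translate([141, 200, 1235]) cube([444, 210, 18]);


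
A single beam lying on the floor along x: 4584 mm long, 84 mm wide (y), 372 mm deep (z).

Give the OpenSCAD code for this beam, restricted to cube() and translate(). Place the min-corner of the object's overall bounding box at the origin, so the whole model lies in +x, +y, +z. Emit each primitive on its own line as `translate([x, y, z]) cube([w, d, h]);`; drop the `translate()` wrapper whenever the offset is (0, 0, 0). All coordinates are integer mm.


cube([4584, 84, 372]);


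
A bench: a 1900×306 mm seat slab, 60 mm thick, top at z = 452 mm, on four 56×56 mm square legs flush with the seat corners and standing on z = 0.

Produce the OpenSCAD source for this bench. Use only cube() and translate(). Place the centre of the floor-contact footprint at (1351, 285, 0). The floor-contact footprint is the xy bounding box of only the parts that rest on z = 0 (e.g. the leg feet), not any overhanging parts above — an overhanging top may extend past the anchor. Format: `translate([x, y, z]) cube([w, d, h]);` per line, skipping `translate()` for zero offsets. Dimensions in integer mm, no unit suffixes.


// leg_h = 452 − 60 = 392
translate([401, 132, 392]) cube([1900, 306, 60]);
translate([401, 132, 0]) cube([56, 56, 392]);
translate([401, 382, 0]) cube([56, 56, 392]);
translate([2245, 132, 0]) cube([56, 56, 392]);
translate([2245, 382, 0]) cube([56, 56, 392]);


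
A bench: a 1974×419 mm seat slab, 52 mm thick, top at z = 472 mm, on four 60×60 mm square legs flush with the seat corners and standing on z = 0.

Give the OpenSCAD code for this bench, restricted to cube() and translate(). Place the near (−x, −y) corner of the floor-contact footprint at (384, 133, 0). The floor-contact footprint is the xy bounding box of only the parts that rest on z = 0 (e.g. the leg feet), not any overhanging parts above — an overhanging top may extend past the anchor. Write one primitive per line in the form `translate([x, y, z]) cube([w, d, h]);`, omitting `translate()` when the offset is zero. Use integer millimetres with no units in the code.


translate([384, 133, 420]) cube([1974, 419, 52]);
translate([384, 133, 0]) cube([60, 60, 420]);
translate([384, 492, 0]) cube([60, 60, 420]);
translate([2298, 133, 0]) cube([60, 60, 420]);
translate([2298, 492, 0]) cube([60, 60, 420]);


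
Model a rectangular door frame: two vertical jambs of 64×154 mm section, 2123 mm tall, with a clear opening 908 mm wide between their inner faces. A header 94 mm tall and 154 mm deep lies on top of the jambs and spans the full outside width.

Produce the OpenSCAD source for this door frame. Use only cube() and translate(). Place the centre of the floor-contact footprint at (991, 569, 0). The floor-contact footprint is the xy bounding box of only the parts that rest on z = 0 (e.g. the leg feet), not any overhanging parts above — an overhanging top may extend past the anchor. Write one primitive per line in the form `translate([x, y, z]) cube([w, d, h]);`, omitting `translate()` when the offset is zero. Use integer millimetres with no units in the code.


translate([473, 492, 0]) cube([64, 154, 2123]);
translate([1445, 492, 0]) cube([64, 154, 2123]);
translate([473, 492, 2123]) cube([1036, 154, 94]);


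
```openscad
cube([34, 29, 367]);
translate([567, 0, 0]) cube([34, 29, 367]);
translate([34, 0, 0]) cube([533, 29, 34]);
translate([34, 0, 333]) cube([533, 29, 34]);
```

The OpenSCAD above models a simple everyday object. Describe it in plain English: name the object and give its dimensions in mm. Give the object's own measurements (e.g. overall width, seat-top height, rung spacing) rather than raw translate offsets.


A rectangular picture frame lying in the x–z plane (depth along y). The opening is 533 mm wide (x) by 299 mm tall (z), surrounded by a border 34 mm wide on all four sides. The frame is 29 mm deep and is made of two full-height vertical stiles with two horizontal rails fitted between them.


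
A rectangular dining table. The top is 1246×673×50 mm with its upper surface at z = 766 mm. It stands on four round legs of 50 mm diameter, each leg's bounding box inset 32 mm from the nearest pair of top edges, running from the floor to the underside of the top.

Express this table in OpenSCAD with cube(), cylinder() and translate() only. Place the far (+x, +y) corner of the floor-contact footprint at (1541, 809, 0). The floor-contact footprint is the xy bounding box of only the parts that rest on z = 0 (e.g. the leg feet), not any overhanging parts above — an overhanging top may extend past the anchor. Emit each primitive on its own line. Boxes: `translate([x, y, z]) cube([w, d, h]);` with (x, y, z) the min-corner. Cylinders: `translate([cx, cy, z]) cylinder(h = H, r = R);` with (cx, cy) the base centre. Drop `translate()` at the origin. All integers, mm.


// leg_h = 766 - 50 = 716
translate([327, 168, 716]) cube([1246, 673, 50]);
translate([384, 225, 0]) cylinder(h = 716, r = 25);
translate([1516, 225, 0]) cylinder(h = 716, r = 25);
translate([384, 784, 0]) cylinder(h = 716, r = 25);
translate([1516, 784, 0]) cylinder(h = 716, r = 25);


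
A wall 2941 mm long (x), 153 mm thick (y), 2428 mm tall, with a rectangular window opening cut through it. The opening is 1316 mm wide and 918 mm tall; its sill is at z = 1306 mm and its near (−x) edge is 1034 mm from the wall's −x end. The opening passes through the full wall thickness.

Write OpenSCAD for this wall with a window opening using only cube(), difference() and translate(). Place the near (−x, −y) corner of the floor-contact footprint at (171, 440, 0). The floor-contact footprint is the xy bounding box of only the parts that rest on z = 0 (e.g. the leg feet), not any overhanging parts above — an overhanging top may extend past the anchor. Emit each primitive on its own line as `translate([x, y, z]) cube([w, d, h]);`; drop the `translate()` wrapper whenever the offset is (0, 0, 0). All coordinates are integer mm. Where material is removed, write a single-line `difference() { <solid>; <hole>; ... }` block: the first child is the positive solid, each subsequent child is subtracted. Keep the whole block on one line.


difference() { translate([171, 440, 0]) cube([2941, 153, 2428]); translate([1205, 440, 1306]) cube([1316, 153, 918]); }


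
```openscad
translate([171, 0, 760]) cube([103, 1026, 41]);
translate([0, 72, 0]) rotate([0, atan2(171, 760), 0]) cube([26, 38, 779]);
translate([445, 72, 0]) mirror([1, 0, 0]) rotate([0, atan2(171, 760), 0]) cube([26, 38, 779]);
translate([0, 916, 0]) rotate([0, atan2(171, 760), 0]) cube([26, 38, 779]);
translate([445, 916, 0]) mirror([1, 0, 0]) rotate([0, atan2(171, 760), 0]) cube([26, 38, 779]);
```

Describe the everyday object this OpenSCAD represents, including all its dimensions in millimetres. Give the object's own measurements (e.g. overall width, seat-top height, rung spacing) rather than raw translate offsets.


A sawhorse. A 103×1026×41 mm beam (x, y, z) sits on two A-frame leg pairs. Each pair is two raked legs of 26×38 mm section (38 mm along y) splaying symmetrically in x. Each leg rises 760 mm vertically over 171 mm of horizontal reach and is 779 mm long along its own axis. Every leg's outer bottom edge rests on the floor and its outer top edge meets a bottom edge of the beam — the left legs (tilting toward +x) meet the beam's −x bottom edge, the right legs (their mirror images, tilting toward −x) meet its +x bottom edge — so the leg tops tuck under the beam, the beam's underside is 760 mm above the floor, and the feet are 445 mm apart outside-to-outside with the beam centred between them. The two leg pairs are set in 72 mm from either end of the beam.


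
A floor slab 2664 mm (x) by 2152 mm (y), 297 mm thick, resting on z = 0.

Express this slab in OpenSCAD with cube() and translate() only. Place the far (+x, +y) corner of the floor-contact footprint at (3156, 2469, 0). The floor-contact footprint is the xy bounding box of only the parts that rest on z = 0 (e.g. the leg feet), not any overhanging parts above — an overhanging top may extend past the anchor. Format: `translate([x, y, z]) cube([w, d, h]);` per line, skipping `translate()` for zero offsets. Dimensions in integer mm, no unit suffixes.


translate([492, 317, 0]) cube([2664, 2152, 297]);


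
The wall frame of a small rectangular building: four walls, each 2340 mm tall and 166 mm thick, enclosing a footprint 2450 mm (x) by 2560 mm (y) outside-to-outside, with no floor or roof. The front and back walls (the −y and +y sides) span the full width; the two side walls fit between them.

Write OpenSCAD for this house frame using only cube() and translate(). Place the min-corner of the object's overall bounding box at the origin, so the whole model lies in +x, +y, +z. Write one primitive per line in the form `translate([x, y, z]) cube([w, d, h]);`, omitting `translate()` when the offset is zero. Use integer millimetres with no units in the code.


cube([2450, 166, 2340]);
translate([0, 2394, 0]) cube([2450, 166, 2340]);
translate([0, 166, 0]) cube([166, 2228, 2340]);
translate([2284, 166, 0]) cube([166, 2228, 2340]);


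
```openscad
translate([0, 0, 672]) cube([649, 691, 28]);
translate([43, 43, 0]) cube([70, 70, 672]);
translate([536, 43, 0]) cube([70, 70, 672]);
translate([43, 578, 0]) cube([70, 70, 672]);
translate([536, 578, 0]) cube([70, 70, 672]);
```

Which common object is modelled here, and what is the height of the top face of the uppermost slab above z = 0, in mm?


A table. The table height is 700 mm.

A 649×691×28 slab sits at z = 672 on four 70 mm square posts — a table. The top surface is at 672 + 28 = 700 mm.


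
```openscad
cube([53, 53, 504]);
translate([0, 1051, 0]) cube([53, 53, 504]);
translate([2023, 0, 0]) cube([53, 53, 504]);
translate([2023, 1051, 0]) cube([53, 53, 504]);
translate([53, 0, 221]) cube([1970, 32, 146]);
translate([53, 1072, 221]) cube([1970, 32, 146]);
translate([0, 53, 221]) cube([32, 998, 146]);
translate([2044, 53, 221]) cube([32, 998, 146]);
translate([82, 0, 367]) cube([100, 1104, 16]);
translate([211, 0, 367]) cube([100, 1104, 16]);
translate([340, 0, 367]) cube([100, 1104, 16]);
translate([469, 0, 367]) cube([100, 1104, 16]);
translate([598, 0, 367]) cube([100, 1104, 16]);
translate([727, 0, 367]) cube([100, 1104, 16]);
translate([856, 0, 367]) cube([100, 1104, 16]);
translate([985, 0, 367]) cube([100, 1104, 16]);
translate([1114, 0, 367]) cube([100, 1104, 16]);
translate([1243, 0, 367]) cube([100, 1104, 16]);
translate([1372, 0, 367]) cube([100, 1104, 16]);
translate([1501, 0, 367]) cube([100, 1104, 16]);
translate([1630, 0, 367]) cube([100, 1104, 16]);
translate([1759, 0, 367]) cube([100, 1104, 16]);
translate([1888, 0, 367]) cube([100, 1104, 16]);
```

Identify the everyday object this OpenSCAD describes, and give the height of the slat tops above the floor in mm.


A bed frame. The slat-top height is 383 mm.

Four posts, four rails, and a row of slats — a bed frame. Slats sit on the rails at z = 221 + 146 = 367; with slat thickness 16, the top is 383 mm.


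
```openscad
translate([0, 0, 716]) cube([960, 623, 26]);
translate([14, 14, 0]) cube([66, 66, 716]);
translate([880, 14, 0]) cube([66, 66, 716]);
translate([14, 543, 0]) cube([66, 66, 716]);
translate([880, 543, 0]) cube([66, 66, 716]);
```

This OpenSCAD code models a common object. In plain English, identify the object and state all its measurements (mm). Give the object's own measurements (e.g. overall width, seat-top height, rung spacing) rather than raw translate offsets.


A table: top 960 mm (x) × 623 mm (y), 26 mm thick, upper face at z = 742 mm, on four 66×66 mm square legs, each inset 14 mm from the nearest pair of top edges from z = 0 to the bottom of the top.


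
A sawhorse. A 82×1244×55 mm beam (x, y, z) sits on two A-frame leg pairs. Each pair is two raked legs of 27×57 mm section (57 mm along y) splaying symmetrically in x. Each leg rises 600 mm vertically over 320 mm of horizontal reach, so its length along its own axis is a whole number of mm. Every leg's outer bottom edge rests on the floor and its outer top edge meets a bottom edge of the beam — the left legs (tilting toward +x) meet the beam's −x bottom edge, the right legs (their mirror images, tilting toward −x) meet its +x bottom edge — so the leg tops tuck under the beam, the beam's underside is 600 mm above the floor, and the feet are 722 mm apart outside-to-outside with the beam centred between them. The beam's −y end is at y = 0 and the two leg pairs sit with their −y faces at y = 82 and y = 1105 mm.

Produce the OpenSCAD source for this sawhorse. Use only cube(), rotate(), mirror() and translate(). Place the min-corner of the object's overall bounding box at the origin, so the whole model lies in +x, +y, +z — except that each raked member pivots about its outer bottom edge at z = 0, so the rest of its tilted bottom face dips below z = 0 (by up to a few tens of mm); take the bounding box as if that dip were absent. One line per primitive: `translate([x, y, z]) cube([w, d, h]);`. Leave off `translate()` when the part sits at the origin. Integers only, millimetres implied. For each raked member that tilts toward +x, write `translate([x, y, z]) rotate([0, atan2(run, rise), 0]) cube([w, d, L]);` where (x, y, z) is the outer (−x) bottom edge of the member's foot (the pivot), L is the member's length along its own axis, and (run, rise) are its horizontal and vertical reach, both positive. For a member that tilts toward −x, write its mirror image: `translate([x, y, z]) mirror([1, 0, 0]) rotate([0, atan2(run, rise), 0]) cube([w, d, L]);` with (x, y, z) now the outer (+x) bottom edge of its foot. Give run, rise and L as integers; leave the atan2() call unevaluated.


translate([320, 0, 600]) cube([82, 1244, 55]);
translate([0, 82, 0]) rotate([0, atan2(320, 600), 0]) cube([27, 57, 680]);
translate([722, 82, 0]) mirror([1, 0, 0]) rotate([0, atan2(320, 600), 0]) cube([27, 57, 680]);
translate([0, 1105, 0]) rotate([0, atan2(320, 600), 0]) cube([27, 57, 680]);
translate([722, 1105, 0]) mirror([1, 0, 0]) rotate([0, atan2(320, 600), 0]) cube([27, 57, 680]);


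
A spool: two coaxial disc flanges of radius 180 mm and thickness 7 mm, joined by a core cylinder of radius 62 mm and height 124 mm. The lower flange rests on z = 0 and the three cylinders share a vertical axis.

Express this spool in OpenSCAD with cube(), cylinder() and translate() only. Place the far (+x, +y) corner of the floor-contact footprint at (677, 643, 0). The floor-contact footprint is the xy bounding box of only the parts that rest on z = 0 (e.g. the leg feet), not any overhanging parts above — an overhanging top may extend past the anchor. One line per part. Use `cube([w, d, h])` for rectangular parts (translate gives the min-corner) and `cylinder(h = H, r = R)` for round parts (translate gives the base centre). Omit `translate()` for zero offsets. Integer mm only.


translate([497, 463, 0]) cylinder(h = 7, r = 180);
translate([497, 463, 7]) cylinder(h = 124, r = 62);
translate([497, 463, 131]) cylinder(h = 7, r = 180);


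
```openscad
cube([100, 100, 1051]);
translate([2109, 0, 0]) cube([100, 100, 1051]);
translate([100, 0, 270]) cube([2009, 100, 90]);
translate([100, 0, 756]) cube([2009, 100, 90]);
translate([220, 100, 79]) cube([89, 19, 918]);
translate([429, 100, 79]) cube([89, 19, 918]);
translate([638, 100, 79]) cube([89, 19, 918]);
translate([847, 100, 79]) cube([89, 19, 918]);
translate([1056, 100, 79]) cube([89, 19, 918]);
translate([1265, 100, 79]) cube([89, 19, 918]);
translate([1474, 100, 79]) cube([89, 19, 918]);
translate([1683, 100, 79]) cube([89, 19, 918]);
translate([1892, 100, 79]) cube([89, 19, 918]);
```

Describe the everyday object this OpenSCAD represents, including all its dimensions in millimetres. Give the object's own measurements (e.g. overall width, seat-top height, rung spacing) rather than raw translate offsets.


A fence section. Two 100×100 mm posts, 1051 mm tall, stand on the floor with a clear span of 2009 mm between their inner faces. Two horizontal rails of 100×90 mm section span the gap between the posts with their undersides at z = 270 mm and z = 756 mm, flush with the posts' −y face. 9 pickets, each 89 mm wide, 19 mm thick and 918 mm tall, are fixed to the +y face of the rails with their bottoms at z = 79 mm, spaced across the span with a 120 mm gap after the −x post and between neighbouring pickets, with 128 mm left before the +x post.


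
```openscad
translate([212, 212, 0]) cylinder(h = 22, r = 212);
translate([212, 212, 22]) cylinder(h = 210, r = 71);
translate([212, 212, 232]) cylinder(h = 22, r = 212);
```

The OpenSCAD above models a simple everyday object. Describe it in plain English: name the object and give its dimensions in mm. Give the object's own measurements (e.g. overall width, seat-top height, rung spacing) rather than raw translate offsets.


A spool: two coaxial disc flanges of radius 212 mm and thickness 22 mm, joined by a core cylinder of radius 71 mm and height 210 mm. The lower flange rests on z = 0 and the three cylinders share a vertical axis.


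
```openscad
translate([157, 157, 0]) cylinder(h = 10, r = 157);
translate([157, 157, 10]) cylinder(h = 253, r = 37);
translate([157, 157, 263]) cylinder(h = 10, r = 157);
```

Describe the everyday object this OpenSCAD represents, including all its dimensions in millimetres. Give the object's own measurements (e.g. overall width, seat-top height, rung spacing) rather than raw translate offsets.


A spool: two coaxial disc flanges of radius 157 mm and thickness 10 mm, joined by a core cylinder of radius 37 mm and height 253 mm. The lower flange rests on z = 0 and the three cylinders share a vertical axis.


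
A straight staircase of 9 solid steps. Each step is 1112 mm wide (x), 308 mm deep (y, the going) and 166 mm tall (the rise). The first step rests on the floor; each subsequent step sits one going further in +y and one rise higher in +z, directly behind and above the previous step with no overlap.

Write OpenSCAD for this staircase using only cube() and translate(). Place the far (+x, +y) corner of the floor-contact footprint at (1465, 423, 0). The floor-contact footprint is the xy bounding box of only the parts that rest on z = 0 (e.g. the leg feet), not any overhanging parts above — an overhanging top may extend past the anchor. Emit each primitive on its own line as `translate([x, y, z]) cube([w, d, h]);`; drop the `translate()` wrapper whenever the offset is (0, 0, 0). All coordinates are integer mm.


translate([353, 115, 0]) cube([1112, 308, 166]);
translate([353, 423, 166]) cube([1112, 308, 166]);
translate([353, 731, 332]) cube([1112, 308, 166]);
translate([353, 1039, 498]) cube([1112, 308, 166]);
translate([353, 1347, 664]) cube([1112, 308, 166]);
translate([353, 1655, 830]) cube([1112, 308, 166]);
translate([353, 1963, 996]) cube([1112, 308, 166]);
translate([353, 2271, 1162]) cube([1112, 308, 166]);
translate([353, 2579, 1328]) cube([1112, 308, 166]);


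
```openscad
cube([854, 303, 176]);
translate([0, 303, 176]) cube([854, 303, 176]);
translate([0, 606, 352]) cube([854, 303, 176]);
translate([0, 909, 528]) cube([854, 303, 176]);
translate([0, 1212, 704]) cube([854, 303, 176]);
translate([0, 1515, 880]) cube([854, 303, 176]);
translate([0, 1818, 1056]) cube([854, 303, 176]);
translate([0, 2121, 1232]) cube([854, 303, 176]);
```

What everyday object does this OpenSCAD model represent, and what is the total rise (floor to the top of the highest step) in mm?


A staircase. The total rise is 1408 mm.

8 identical blocks, each offset up and back from the previous — a staircase. Each step is 176 mm tall and there are 8 of them, so the total rise is 8 × 176 = 1408 mm.


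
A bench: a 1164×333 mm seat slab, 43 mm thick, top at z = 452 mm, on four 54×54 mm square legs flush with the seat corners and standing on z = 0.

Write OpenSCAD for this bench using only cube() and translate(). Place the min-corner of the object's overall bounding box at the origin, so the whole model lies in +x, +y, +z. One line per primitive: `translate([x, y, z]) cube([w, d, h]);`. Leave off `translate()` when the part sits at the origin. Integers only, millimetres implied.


// leg_h = 452 − 43 = 409
translate([0, 0, 409]) cube([1164, 333, 43]);
cube([54, 54, 409]);
translate([0, 279, 0]) cube([54, 54, 409]);
translate([1110, 0, 0]) cube([54, 54, 409]);
translate([1110, 279, 0]) cube([54, 54, 409]);


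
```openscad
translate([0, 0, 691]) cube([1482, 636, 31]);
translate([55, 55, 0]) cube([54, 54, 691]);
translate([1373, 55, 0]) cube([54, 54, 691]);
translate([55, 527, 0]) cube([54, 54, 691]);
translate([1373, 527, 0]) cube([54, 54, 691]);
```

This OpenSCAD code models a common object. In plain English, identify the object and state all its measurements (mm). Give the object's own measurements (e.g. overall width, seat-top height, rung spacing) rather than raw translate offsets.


A rectangular dining table. The top is 1482×636×31 mm with its upper surface at z = 722 mm. It stands on four 54×54 mm square legs, each inset 55 mm from the nearest pair of top edges, running from the floor to the underside of the top.


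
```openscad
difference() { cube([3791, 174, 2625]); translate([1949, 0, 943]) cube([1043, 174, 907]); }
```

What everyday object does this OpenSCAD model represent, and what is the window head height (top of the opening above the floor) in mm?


A wall with a window opening. The window head height is 1850 mm.

A wall with a rectangular opening subtracted — a window. Sill at z = 943, opening 907 mm tall, so the head is at 943 + 907 = 1850 mm.


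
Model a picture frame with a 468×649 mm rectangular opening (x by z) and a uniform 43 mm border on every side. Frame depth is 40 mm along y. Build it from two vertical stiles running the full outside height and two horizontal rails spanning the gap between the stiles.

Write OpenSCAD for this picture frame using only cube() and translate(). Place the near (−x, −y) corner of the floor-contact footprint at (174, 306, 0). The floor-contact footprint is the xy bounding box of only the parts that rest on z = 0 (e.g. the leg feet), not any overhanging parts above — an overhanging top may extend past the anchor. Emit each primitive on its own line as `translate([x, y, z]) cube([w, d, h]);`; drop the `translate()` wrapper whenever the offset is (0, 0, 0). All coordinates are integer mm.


translate([174, 306, 0]) cube([43, 40, 735]);
translate([685, 306, 0]) cube([43, 40, 735]);
translate([217, 306, 0]) cube([468, 40, 43]);
translate([217, 306, 692]) cube([468, 40, 43]);


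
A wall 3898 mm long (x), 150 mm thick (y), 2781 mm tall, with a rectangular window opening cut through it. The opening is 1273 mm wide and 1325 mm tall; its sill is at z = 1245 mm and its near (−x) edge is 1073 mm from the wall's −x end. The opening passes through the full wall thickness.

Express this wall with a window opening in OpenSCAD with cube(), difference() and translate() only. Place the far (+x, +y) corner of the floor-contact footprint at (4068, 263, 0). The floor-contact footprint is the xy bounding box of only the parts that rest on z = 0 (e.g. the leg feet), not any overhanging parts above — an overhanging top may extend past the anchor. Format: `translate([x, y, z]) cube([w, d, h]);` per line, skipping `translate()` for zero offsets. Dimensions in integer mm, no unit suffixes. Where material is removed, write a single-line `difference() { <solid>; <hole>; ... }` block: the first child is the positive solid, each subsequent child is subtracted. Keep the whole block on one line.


difference() { translate([170, 113, 0]) cube([3898, 150, 2781]); translate([1243, 113, 1245]) cube([1273, 150, 1325]); }


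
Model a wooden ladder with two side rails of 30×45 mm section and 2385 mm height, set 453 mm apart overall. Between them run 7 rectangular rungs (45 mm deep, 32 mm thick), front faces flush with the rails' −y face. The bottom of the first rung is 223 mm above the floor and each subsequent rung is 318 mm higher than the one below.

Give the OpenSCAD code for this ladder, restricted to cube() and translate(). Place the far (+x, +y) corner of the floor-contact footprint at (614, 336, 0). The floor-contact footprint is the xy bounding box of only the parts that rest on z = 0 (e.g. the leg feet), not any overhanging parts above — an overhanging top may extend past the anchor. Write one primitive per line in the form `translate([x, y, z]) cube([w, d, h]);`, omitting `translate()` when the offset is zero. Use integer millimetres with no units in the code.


translate([161, 291, 0]) cube([30, 45, 2385]);
translate([584, 291, 0]) cube([30, 45, 2385]);
translate([191, 291, 223]) cube([393, 45, 32]);
translate([191, 291, 541]) cube([393, 45, 32]);
translate([191, 291, 859]) cube([393, 45, 32]);
translate([191, 291, 1177]) cube([393, 45, 32]);
translate([191, 291, 1495]) cube([393, 45, 32]);
translate([191, 291, 1813]) cube([393, 45, 32]);
translate([191, 291, 2131]) cube([393, 45, 32]);
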